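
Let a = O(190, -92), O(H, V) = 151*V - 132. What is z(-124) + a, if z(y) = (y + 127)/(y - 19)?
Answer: -2005435/143 ≈ -14024.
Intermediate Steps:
O(H, V) = -132 + 151*V
a = -14024 (a = -132 + 151*(-92) = -132 - 13892 = -14024)
z(y) = (127 + y)/(-19 + y)
z(-124) + a = (127 - 124)/(-19 - 124) - 14024 = 3/(-143) - 14024 = -1/143*3 - 14024 = -3/143 - 14024 = -2005435/143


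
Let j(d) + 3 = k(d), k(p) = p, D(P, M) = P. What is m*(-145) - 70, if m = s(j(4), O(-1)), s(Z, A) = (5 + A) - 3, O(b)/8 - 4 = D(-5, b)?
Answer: 800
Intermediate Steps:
O(b) = -8 (O(b) = 32 + 8*(-5) = 32 - 40 = -8)
j(d) = -3 + d
s(Z, A) = 2 + A
m = -6 (m = 2 - 8 = -6)
m*(-145) - 70 = -6*(-145) - 70 = 870 - 70 = 800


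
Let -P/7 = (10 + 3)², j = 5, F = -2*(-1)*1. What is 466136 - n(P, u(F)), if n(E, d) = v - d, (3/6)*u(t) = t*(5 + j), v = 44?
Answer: 466132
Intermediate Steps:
F = 2 (F = 2*1 = 2)
P = -1183 (P = -7*(10 + 3)² = -7*13² = -7*169 = -1183)
u(t) = 20*t (u(t) = 2*(t*(5 + 5)) = 2*(t*10) = 2*(10*t) = 20*t)
n(E, d) = 44 - d
466136 - n(P, u(F)) = 466136 - (44 - 20*2) = 466136 - (44 - 1*40) = 466136 - (44 - 40) = 466136 - 1*4 = 466136 - 4 = 466132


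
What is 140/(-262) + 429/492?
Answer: 7253/21484 ≈ 0.33760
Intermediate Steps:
140/(-262) + 429/492 = 140*(-1/262) + 429*(1/492) = -70/131 + 143/164 = 7253/21484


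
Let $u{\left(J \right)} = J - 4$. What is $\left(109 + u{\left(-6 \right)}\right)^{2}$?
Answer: $9801$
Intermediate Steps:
$u{\left(J \right)} = -4 + J$
$\left(109 + u{\left(-6 \right)}\right)^{2} = \left(109 - 10\right)^{2} = 99^{2} = 9801$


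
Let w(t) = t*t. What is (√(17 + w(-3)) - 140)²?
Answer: (140 - √26)² ≈ 18198.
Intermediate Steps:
w(t) = t²
(√(17 + w(-3)) - 140)² = (√(17 + (-3)²) - 140)² = (√(17 + 9) - 140)² = (√26 - 140)² = (-140 + √26)²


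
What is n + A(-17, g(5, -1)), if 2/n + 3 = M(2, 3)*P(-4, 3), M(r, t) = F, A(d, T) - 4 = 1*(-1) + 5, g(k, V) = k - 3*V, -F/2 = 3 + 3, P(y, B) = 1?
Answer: 118/15 ≈ 7.8667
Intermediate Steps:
F = -12 (F = -2*(3 + 3) = -2*6 = -12)
A(d, T) = 8 (A(d, T) = 4 + (1*(-1) + 5) = 4 + (-1 + 5) = 4 + 4 = 8)
M(r, t) = -12
n = -2/15 (n = 2/(-3 - 12*1) = 2/(-3 - 12) = 2/(-15) = 2*(-1/15) = -2/15 ≈ -0.13333)
n + A(-17, g(5, -1)) = -2/15 + 8 = 118/15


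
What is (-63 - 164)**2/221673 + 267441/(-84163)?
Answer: -54947613566/18656664699 ≈ -2.9452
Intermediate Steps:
(-63 - 164)**2/221673 + 267441/(-84163) = (-227)**2*(1/221673) + 267441*(-1/84163) = 51529*(1/221673) - 267441/84163 = 51529/221673 - 267441/84163 = -54947613566/18656664699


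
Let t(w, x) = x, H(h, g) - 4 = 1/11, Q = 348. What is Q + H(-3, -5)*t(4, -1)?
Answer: 3783/11 ≈ 343.91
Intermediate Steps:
H(h, g) = 45/11 (H(h, g) = 4 + 1/11 = 45/11)
Q + H(-3, -5)*t(4, -1) = 348 + (45/11)*(-1) = 348 - 45/11 = 3783/11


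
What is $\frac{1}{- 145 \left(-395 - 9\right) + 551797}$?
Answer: $\frac{1}{610377} \approx 1.6383 \cdot 10^{-6}$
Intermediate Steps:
$\frac{1}{- 145 \left(-395 - 9\right) + 551797} = \frac{1}{\left(-145\right) \left(-404\right) + 551797} = \frac{1}{58580 + 551797} = \frac{1}{610377}$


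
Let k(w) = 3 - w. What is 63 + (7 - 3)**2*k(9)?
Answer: -33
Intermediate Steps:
63 + (7 - 3)**2*k(9) = 63 + (7 - 3)**2*(3 - 1*9) = 63 + 4**2*(3 - 9) = 63 + 16*(-6) = 63 - 96 = -33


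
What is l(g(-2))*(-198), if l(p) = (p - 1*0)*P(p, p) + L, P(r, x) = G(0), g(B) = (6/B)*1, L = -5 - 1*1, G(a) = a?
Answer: 1188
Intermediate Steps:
L = -6 (L = -5 - 1 = -6)
g(B) = 6/B
P(r, x) = 0
l(p) = -6 (l(p) = (p - 1*0)*0 - 6 = (p + 0)*0 - 6 = p*0 - 6 = 0 - 6 = -6)
l(g(-2))*(-198) = -6*(-198) = 1188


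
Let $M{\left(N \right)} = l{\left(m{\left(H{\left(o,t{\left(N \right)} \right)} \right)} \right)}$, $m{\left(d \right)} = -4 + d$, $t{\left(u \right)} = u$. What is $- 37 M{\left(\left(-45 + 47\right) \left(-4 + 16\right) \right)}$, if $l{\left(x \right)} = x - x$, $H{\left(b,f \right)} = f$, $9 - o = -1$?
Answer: $0$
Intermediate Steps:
$o = 10$ ($o = 9 - -1 = 9 + 1 = 10$)
$l{\left(x \right)} = 0$
$M{\left(N \right)} = 0$
$- 37 M{\left(\left(-45 + 47\right) \left(-4 + 16\right) \right)} = \left(-37\right) 0 = 0$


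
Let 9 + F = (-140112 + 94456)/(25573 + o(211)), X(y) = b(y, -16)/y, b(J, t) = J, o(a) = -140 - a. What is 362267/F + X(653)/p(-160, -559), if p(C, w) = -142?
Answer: -648734113781/19358434 ≈ -33512.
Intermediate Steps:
X(y) = 1 (X(y) = y/y = 1)
F = -136327/12611 (F = -9 + (-140112 + 94456)/(25573 + (-140 - 1*211)) = -9 - 45656/(25573 + (-140 - 211)) = -9 - 45656/(25573 - 351) = -9 - 45656/25222 = -9 - 45656*1/25222 = -9 - 22828/12611 = -136327/12611 ≈ -10.810)
362267/F + X(653)/p(-160, -559) = 362267/(-136327/12611) + 1/(-142) = 362267*(-12611/136327) + 1*(-1/142) = -4568549137/136327 - 1/142 = -648734113781/19358434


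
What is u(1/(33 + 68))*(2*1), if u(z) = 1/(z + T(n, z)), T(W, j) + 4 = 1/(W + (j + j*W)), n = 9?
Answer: -92819/180078 ≈ -0.51544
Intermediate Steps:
T(W, j) = -4 + 1/(W + j + W*j) (T(W, j) = -4 + 1/(W + (j + j*W)) = -4 + 1/(W + (j + W*j)) = -4 + 1/(W + j + W*j))
u(z) = 1/(z + (-35 - 40*z)/(9 + 10*z)) (u(z) = 1/(z + (1 - 4*9 - 4*z - 4*9*z)/(9 + z + 9*z)) = 1/(z + (1 - 36 - 4*z - 36*z)/(9 + 10*z)) = 1/(z + (-35 - 40*z)/(9 + 10*z)))
u(1/(33 + 68))*(2*1) = ((9 + 10/(33 + 68))/(-35 - 31/(33 + 68) + 10*(1/(33 + 68))**2))*(2*1) = ((9 + 10/101)/(-35 - 31/101 + 10*(1/101)**2))*2 = ((9 + 10*(1/101))/(-35 - 31*1/101 + 10*(1/101)**2))*2 = ((9 + 10/101)/(-35 - 31/101 + 10*(1/10201)))*2 = ((919/101)/(-35 - 31/101 + 10/10201))*2 = ((919/101)/(-360156/10201))*2 = -10201/360156*919/101*2 = -92819/360156*2 = -92819/180078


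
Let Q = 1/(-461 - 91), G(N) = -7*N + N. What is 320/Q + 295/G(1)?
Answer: -1060135/6 ≈ -1.7669e+5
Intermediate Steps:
G(N) = -6*N
Q = -1/552 (Q = 1/(-552) = -1/552 ≈ -0.0018116)
320/Q + 295/G(1) = 320/(-1/552) + 295/((-6*1)) = 320*(-552) + 295/(-6) = -176640 + 295*(-⅙) = -176640 - 295/6 = -1060135/6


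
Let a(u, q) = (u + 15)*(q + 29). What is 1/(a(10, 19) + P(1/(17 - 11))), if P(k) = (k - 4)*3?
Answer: 2/2377 ≈ 0.00084140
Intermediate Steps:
a(u, q) = (15 + u)*(29 + q)
P(k) = -12 + 3*k (P(k) = (-4 + k)*3 = -12 + 3*k)
1/(a(10, 19) + P(1/(17 - 11))) = 1/((435 + 15*19 + 29*10 + 19*10) + (-12 + 3/(17 - 11))) = 1/((435 + 285 + 290 + 190) + (-12 + 3/6)) = 1/(1200 + (-12 + 3*(⅙))) = 1/(1200 + (-12 + ½)) = 1/(1200 - 23/2) = 1/(2377/2) = 2/2377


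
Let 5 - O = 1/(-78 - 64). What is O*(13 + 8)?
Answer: 14931/142 ≈ 105.15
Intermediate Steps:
O = 711/142 (O = 5 - 1/(-78 - 64) = 5 - 1/(-142) = 5 - 1*(-1/142) = 5 + 1/142 = 711/142 ≈ 5.0070)
O*(13 + 8) = 711*(13 + 8)/142 = (711/142)*21 = 14931/142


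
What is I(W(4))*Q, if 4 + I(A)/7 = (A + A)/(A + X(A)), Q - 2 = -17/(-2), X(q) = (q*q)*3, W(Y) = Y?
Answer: -3675/13 ≈ -282.69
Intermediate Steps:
X(q) = 3*q² (X(q) = q²*3 = 3*q²)
Q = 21/2 (Q = 2 - 17/(-2) = 2 - 17*(-½) = 2 + 17/2 = 21/2 ≈ 10.500)
I(A) = -28 + 14*A/(A + 3*A²) (I(A) = -28 + 7*((A + A)/(A + 3*A²)) = -28 + 7*((2*A)/(A + 3*A²)) = -28 + 7*(2*A/(A + 3*A²)) = -28 + 14*A/(A + 3*A²))
I(W(4))*Q = (14*(-1 - 6*4)/(1 + 3*4))*(21/2) = (14*(-1 - 24)/(1 + 12))*(21/2) = (14*(-25)/13)*(21/2) = (14*(1/13)*(-25))*(21/2) = -350/13*21/2 = -3675/13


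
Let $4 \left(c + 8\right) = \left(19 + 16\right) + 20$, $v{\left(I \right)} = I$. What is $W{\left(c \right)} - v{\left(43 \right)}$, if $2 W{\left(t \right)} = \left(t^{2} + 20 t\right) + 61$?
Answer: $\frac{1969}{32} \approx 61.531$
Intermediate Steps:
$c = \frac{23}{4}$ ($c = -8 + \frac{\left(19 + 16\right) + 20}{4} = -8 + \frac{35 + 20}{4} = -8 + \frac{1}{4} \cdot 55 = -8 + \frac{55}{4} = \frac{23}{4} \approx 5.75$)
$W{\left(t \right)} = \frac{61}{2} + \frac{t^{2}}{2} + 10 t$ ($W{\left(t \right)} = \frac{\left(t^{2} + 20 t\right) + 61}{2} = \frac{61 + t^{2} + 20 t}{2} = \frac{61}{2} + \frac{t^{2}}{2} + 10 t$)
$W{\left(c \right)} - v{\left(43 \right)} = \left(\frac{61}{2} + \frac{\left(\frac{23}{4}\right)^{2}}{2} + 10 \cdot \frac{23}{4}\right) - 43 = \left(\frac{61}{2} + \frac{1}{2} \cdot \frac{529}{16} + \frac{115}{2}\right) - 43 = \left(\frac{61}{2} + \frac{529}{32} + \frac{115}{2}\right) - 43 = \frac{3345}{32} - 43 = \frac{1969}{32}$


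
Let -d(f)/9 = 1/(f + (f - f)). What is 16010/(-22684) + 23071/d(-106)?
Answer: 27737083847/102078 ≈ 2.7172e+5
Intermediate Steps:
d(f) = -9/f (d(f) = -9/(f + (f - f)) = -9/(f + 0) = -9/f)
16010/(-22684) + 23071/d(-106) = 16010/(-22684) + 23071/((-9/(-106))) = 16010*(-1/22684) + 23071/((-9*(-1/106))) = -8005/11342 + 23071/(9/106) = -8005/11342 + 23071*(106/9) = -8005/11342 + 2445526/9 = 27737083847/102078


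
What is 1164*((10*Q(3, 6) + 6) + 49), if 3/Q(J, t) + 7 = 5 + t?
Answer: 72750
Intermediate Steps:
Q(J, t) = 3/(-2 + t) (Q(J, t) = 3/(-7 + (5 + t)) = 3/(-2 + t))
1164*((10*Q(3, 6) + 6) + 49) = 1164*((10*(3/(-2 + 6)) + 6) + 49) = 1164*((10*(3/4) + 6) + 49) = 1164*((10*(3*(¼)) + 6) + 49) = 1164*((10*(¾) + 6) + 49) = 1164*((15/2 + 6) + 49) = 1164*(27/2 + 49) = 1164*(125/2) = 72750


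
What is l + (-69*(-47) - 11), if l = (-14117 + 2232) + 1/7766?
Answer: -67199197/7766 ≈ -8653.0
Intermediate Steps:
l = -92298909/7766 (l = -11885 + 1/7766 = -92298909/7766 ≈ -11885.)
l + (-69*(-47) - 11) = -92298909/7766 + (-69*(-47) - 11) = -92298909/7766 + (3243 - 11) = -92298909/7766 + 3232 = -67199197/7766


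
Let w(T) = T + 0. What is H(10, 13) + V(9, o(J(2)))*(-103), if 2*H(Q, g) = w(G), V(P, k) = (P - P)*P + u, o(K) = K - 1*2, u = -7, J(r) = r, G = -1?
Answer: 1441/2 ≈ 720.50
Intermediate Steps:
o(K) = -2 + K (o(K) = K - 2 = -2 + K)
V(P, k) = -7 (V(P, k) = (P - P)*P - 7 = 0*P - 7 = 0 - 7 = -7)
w(T) = T
H(Q, g) = -½ (H(Q, g) = (½)*(-1) = -½)
H(10, 13) + V(9, o(J(2)))*(-103) = -½ - 7*(-103) = -½ + 721 = 1441/2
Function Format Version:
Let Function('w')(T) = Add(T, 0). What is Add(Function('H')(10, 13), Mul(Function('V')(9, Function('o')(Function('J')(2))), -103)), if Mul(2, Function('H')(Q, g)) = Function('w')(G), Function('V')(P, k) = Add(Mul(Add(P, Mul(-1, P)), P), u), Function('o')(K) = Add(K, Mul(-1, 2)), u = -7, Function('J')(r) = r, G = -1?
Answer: Rational(1441, 2) ≈ 720.50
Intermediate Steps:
Function('o')(K) = Add(-2, K) (Function('o')(K) = Add(K, -2) = Add(-2, K))
Function('V')(P, k) = -7 (Function('V')(P, k) = Add(Mul(Add(P, Mul(-1, P)), P), -7) = Add(Mul(0, P), -7) = Add(0, -7) = -7)
Function('w')(T) = T
Function('H')(Q, g) = Rational(-1, 2) (Function('H')(Q, g) = Mul(Rational(1, 2), -1) = Rational(-1, 2))
Add(Function('H')(10, 13), Mul(Function('V')(9, Function('o')(Function('J')(2))), -103)) = Add(Rational(-1, 2), Mul(-7, -103)) = Add(Rational(-1, 2), 721) = Rational(1441, 2)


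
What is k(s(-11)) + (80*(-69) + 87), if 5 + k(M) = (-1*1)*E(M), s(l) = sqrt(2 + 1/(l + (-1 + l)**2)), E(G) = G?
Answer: -5438 - sqrt(35511)/133 ≈ -5439.4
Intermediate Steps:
k(M) = -5 - M (k(M) = -5 + (-1*1)*M = -5 - M)
k(s(-11)) + (80*(-69) + 87) = (-5 - sqrt((3 - 2*(-11) + 2*(-11)**2)/(1 + (-11)**2 - 1*(-11)))) + (80*(-69) + 87) = (-5 - sqrt((3 + 22 + 2*121)/(1 + 121 + 11))) + (-5520 + 87) = (-5 - sqrt((3 + 22 + 242)/133)) - 5433 = (-5 - sqrt((1/133)*267)) - 5433 = (-5 - sqrt(267/133)) - 5433 = (-5 - sqrt(35511)/133) - 5433 = -5438 - sqrt(35511)/133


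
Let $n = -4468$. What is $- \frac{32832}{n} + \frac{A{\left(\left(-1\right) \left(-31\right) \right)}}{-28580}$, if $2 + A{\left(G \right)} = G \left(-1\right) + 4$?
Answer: $\frac{234617033}{31923860} \approx 7.3493$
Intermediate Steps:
$A{\left(G \right)} = 2 - G$ ($A{\left(G \right)} = -2 + \left(G \left(-1\right) + 4\right) = -2 - \left(-4 + G\right) = 2 - G$)
$- \frac{32832}{n} + \frac{A{\left(\left(-1\right) \left(-31\right) \right)}}{-28580} = - \frac{32832}{-4468} + \frac{2 - \left(-1\right) \left(-31\right)}{-28580} = \left(-32832\right) \left(- \frac{1}{4468}\right) + \left(2 - 31\right) \left(- \frac{1}{28580}\right) = \frac{8208}{1117} + \left(2 - 31\right) \left(- \frac{1}{28580}\right) = \frac{8208}{1117} - - \frac{29}{28580} = \frac{8208}{1117} + \frac{29}{28580} = \frac{234617033}{31923860}$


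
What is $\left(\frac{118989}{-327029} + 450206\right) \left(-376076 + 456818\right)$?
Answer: $\frac{11887668800646870}{327029} \approx 3.6351 \cdot 10^{10}$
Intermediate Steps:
$\left(\frac{118989}{-327029} + 450206\right) \left(-376076 + 456818\right) = \left(118989 \left(- \frac{1}{327029}\right) + 450206\right) 80742 = \left(- \frac{118989}{327029} + 450206\right) 80742 = \frac{147230298985}{327029} \cdot 80742 = \frac{11887668800646870}{327029}$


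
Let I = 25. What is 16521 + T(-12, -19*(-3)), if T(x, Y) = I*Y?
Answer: 17946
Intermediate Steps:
T(x, Y) = 25*Y
16521 + T(-12, -19*(-3)) = 16521 + 25*(-19*(-3)) = 16521 + 25*57 = 16521 + 1425 = 17946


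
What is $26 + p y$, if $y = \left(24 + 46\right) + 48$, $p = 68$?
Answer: $8050$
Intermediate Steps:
$y = 118$ ($y = 70 + 48 = 118$)
$26 + p y = 26 + 68 \cdot 118 = 26 + 8024 = 8050$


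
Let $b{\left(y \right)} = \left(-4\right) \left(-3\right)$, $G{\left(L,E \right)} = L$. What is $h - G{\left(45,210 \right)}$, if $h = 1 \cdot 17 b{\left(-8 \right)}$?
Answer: $159$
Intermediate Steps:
$b{\left(y \right)} = 12$
$h = 204$ ($h = 1 \cdot 17 \cdot 12 = 17 \cdot 12 = 204$)
$h - G{\left(45,210 \right)} = 204 - 45 = 159$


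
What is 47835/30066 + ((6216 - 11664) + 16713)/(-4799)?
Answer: -36377775/48095578 ≈ -0.75636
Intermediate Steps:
47835/30066 + ((6216 - 11664) + 16713)/(-4799) = 47835*(1/30066) + (-5448 + 16713)*(-1/4799) = 15945/10022 + 11265*(-1/4799) = 15945/10022 - 11265/4799 = -36377775/48095578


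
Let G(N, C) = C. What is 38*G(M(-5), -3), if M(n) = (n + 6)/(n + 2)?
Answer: -114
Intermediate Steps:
M(n) = (6 + n)/(2 + n)
38*G(M(-5), -3) = 38*(-3) = -114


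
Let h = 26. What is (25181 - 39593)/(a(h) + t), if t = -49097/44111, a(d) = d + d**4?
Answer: -635727732/20158766125 ≈ -0.031536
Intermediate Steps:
t = -49097/44111 (t = -49097*1/44111 = -49097/44111 ≈ -1.1130)
(25181 - 39593)/(a(h) + t) = (25181 - 39593)/((26 + 26**4) - 49097/44111) = -14412/((26 + 456976) - 49097/44111) = -14412/(457002 - 49097/44111) = -14412/20158766125/44111 = -14412*44111/20158766125 = -635727732/20158766125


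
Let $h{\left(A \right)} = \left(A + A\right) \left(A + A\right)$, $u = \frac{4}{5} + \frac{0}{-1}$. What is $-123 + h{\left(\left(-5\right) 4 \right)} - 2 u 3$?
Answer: $-7803$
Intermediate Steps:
$u = \frac{4}{5}$ ($u = 4 \cdot \frac{1}{5} + 0 \left(-1\right) = \frac{4}{5} + 0 = \frac{4}{5} \approx 0.8$)
$h{\left(A \right)} = 4 A^{2}$ ($h{\left(A \right)} = 2 A 2 A = 4 A^{2}$)
$-123 + h{\left(\left(-5\right) 4 \right)} - 2 u 3 = -123 + 4 \left(\left(-5\right) 4\right)^{2} \left(-2\right) \frac{4}{5} \cdot 3 = -123 + 4 \left(-20\right)^{2} \left(\left(- \frac{8}{5}\right) 3\right) = -123 + 4 \cdot 400 \left(- \frac{24}{5}\right) = -123 + 1600 \left(- \frac{24}{5}\right) = -123 - 7680 = -7803$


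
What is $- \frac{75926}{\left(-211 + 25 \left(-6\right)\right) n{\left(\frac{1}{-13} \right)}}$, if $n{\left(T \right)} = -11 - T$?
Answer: $- \frac{493519}{25631} \approx -19.255$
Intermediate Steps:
$- \frac{75926}{\left(-211 + 25 \left(-6\right)\right) n{\left(\frac{1}{-13} \right)}} = - \frac{75926}{\left(-211 + 25 \left(-6\right)\right) \left(-11 - \frac{1}{-13}\right)} = - \frac{75926}{\left(-211 - 150\right) \left(-11 - - \frac{1}{13}\right)} = - \frac{75926}{\left(-361\right) \left(-11 + \frac{1}{13}\right)} = - \frac{75926}{\left(-361\right) \left(- \frac{142}{13}\right)} = - \frac{75926}{\frac{51262}{13}} = \left(-75926\right) \frac{13}{51262} = - \frac{493519}{25631}$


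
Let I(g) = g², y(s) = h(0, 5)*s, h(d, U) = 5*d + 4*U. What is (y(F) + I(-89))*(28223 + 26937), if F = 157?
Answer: 610124760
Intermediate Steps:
h(d, U) = 4*U + 5*d
y(s) = 20*s (y(s) = (4*5 + 5*0)*s = (20 + 0)*s = 20*s)
(y(F) + I(-89))*(28223 + 26937) = (20*157 + (-89)²)*(28223 + 26937) = (3140 + 7921)*55160 = 11061*55160 = 610124760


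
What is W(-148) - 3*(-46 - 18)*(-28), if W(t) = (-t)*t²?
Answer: 3236416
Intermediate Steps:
W(t) = -t³
W(-148) - 3*(-46 - 18)*(-28) = -1*(-148)³ - 3*(-46 - 18)*(-28) = -1*(-3241792) - 3*(-64*(-28)) = 3241792 - 3*1792 = 3241792 - 1*5376 = 3241792 - 5376 = 3236416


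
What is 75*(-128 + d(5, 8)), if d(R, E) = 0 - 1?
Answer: -9675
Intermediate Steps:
d(R, E) = -1
75*(-128 + d(5, 8)) = 75*(-128 - 1) = 75*(-129) = -9675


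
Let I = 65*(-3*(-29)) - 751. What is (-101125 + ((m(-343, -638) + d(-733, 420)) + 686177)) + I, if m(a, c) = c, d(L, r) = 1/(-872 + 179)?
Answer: 408397373/693 ≈ 5.8932e+5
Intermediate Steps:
d(L, r) = -1/693 (d(L, r) = 1/(-693) = -1/693)
I = 4904 (I = 65*87 - 751 = 5655 - 751 = 4904)
(-101125 + ((m(-343, -638) + d(-733, 420)) + 686177)) + I = (-101125 + ((-638 - 1/693) + 686177)) + 4904 = (-101125 + (-442135/693 + 686177)) + 4904 = (-101125 + 475078526/693) + 4904 = 404998901/693 + 4904 = 408397373/693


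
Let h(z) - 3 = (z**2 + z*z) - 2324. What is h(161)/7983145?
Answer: 49521/7983145 ≈ 0.0062032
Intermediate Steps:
h(z) = -2321 + 2*z**2 (h(z) = 3 + ((z**2 + z*z) - 2324) = 3 + ((z**2 + z**2) - 2324) = 3 + (2*z**2 - 2324) = 3 + (-2324 + 2*z**2) = -2321 + 2*z**2)
h(161)/7983145 = (-2321 + 2*161**2)/7983145 = (-2321 + 2*25921)*(1/7983145) = (-2321 + 51842)*(1/7983145) = 49521*(1/7983145) = 49521/7983145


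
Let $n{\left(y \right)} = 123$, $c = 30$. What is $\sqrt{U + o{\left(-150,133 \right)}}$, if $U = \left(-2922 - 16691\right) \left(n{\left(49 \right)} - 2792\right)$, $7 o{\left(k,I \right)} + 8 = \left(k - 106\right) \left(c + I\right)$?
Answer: $\frac{\sqrt{2564715601}}{7} \approx 7234.7$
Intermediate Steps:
$o{\left(k,I \right)} = - \frac{8}{7} + \frac{\left(-106 + k\right) \left(30 + I\right)}{7}$ ($o{\left(k,I \right)} = - \frac{8}{7} + \frac{\left(k - 106\right) \left(30 + I\right)}{7} = - \frac{8}{7} + \frac{\left(-106 + k\right) \left(30 + I\right)}{7}$)
$U = 52347097$ ($U = \left(-2922 - 16691\right) \left(123 - 2792\right) = \left(-19613\right) \left(-2669\right) = 52347097$)
$\sqrt{U + o{\left(-150,133 \right)}} = \sqrt{52347097 + \left(- \frac{3188}{7} - 2014 + \frac{30}{7} \left(-150\right) + \frac{1}{7} \cdot 133 \left(-150\right)\right)} = \sqrt{52347097 - \frac{41736}{7}} = \sqrt{\frac{366387943}{7}} = \frac{\sqrt{2564715601}}{7}$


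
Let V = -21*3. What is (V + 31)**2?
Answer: 1024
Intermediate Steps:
V = -63
(V + 31)**2 = (-63 + 31)**2 = (-32)**2 = 1024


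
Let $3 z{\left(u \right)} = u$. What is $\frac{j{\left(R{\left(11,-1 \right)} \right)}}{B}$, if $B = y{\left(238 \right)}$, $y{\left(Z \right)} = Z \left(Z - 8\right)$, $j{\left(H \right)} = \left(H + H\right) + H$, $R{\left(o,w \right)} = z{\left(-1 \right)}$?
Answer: $- \frac{1}{54740} \approx -1.8268 \cdot 10^{-5}$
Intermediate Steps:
$z{\left(u \right)} = \frac{u}{3}$
$R{\left(o,w \right)} = - \frac{1}{3}$ ($R{\left(o,w \right)} = \frac{1}{3} \left(-1\right) = - \frac{1}{3}$)
$j{\left(H \right)} = 3 H$ ($j{\left(H \right)} = 2 H + H = 3 H$)
$y{\left(Z \right)} = Z \left(-8 + Z\right)$
$B = 54740$ ($B = 238 \left(-8 + 238\right) = 238 \cdot 230 = 54740$)
$\frac{j{\left(R{\left(11,-1 \right)} \right)}}{B} = \frac{3 \left(- \frac{1}{3}\right)}{54740} = \left(-1\right) \frac{1}{54740} = - \frac{1}{54740}$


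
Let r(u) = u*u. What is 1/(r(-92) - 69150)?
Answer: -1/60686 ≈ -1.6478e-5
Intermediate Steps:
r(u) = u²
1/(r(-92) - 69150) = 1/((-92)² - 69150) = 1/(8464 - 69150) = 1/(-60686) = -1/60686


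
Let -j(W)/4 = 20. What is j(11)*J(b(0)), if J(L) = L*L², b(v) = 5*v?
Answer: 0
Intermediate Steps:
j(W) = -80 (j(W) = -4*20 = -80)
J(L) = L³
j(11)*J(b(0)) = -80*(5*0)³ = -80*0³ = -80*0 = 0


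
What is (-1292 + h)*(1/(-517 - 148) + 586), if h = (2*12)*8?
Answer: -85731580/133 ≈ -6.4460e+5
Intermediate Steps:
h = 192 (h = 24*8 = 192)
(-1292 + h)*(1/(-517 - 148) + 586) = (-1292 + 192)*(1/(-517 - 148) + 586) = -1100*(1/(-665) + 586) = -1100*(-1/665 + 586) = -1100*389689/665 = -85731580/133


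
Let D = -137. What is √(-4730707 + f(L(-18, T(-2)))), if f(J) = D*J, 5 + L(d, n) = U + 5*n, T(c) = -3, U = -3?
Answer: 6*I*√131321 ≈ 2174.3*I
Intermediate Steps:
L(d, n) = -8 + 5*n (L(d, n) = -5 + (-3 + 5*n) = -8 + 5*n)
f(J) = -137*J
√(-4730707 + f(L(-18, T(-2)))) = √(-4730707 - 137*(-8 + 5*(-3))) = √(-4730707 - 137*(-8 - 15)) = √(-4730707 - 137*(-23)) = √(-4730707 + 3151) = √(-4727556) = 6*I*√131321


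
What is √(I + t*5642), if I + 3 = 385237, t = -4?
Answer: √362666 ≈ 602.22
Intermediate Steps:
I = 385234 (I = -3 + 385237 = 385234)
√(I + t*5642) = √(385234 - 4*5642) = √(385234 - 22568) = √362666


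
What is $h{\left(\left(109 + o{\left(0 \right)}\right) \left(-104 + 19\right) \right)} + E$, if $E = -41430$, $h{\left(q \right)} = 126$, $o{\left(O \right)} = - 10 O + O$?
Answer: $-41304$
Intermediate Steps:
$o{\left(O \right)} = - 9 O$
$h{\left(\left(109 + o{\left(0 \right)}\right) \left(-104 + 19\right) \right)} + E = 126 - 41430 = -41304$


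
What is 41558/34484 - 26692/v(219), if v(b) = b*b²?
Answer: 217791151097/181100640078 ≈ 1.2026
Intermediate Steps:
v(b) = b³
41558/34484 - 26692/v(219) = 41558/34484 - 26692/(219³) = 41558*(1/34484) - 26692/10503459 = 20779/17242 - 26692*1/10503459 = 20779/17242 - 26692/10503459 = 217791151097/181100640078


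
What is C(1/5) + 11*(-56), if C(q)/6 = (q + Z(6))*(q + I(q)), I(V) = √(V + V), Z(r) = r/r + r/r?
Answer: -15334/25 + 66*√10/25 ≈ -605.01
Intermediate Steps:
Z(r) = 2 (Z(r) = 1 + 1 = 2)
I(V) = √2*√V (I(V) = √(2*V) = √2*√V)
C(q) = 6*(2 + q)*(q + √2*√q) (C(q) = 6*((q + 2)*(q + √2*√q)) = 6*((2 + q)*(q + √2*√q)) = 6*(2 + q)*(q + √2*√q))
C(1/5) + 11*(-56) = (6*(1/5)² + 12/5 + 6*√2*(1/5)^(3/2) + 12*√2*√(1/5)) + 11*(-56) = (6*(⅕)² + 12*(⅕) + 6*√2*(⅕)^(3/2) + 12*√2*√(⅕)) - 616 = (6*(1/25) + 12/5 + 6*√2*(√5/25) + 12*√2*(√5/5)) - 616 = (6/25 + 12/5 + 6*√10/25 + 12*√10/5) - 616 = (66/25 + 66*√10/25) - 616 = -15334/25 + 66*√10/25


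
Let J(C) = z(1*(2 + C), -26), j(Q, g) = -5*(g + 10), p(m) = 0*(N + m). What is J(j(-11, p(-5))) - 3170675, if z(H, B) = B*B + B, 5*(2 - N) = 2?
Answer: -3170025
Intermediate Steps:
N = 8/5 (N = 2 - ⅕*2 = 2 - ⅖ = 8/5 ≈ 1.6000)
p(m) = 0 (p(m) = 0*(8/5 + m) = 0)
j(Q, g) = -50 - 5*g (j(Q, g) = -5*(10 + g) = -50 - 5*g)
z(H, B) = B + B² (z(H, B) = B² + B = B + B²)
J(C) = 650 (J(C) = -26*(1 - 26) = -26*(-25) = 650)
J(j(-11, p(-5))) - 3170675 = 650 - 3170675 = -3170025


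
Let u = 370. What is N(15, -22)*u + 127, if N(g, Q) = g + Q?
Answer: -2463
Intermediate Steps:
N(g, Q) = Q + g
N(15, -22)*u + 127 = (-22 + 15)*370 + 127 = -7*370 + 127 = -2590 + 127 = -2463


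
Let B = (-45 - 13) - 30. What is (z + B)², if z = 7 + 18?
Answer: 3969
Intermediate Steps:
B = -88 (B = -58 - 30 = -88)
z = 25
(z + B)² = (25 - 88)² = (-63)² = 3969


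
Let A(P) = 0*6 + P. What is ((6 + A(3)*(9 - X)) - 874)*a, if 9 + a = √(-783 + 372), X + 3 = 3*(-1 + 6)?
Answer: 7893 - 877*I*√411 ≈ 7893.0 - 17780.0*I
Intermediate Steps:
A(P) = P (A(P) = 0 + P = P)
X = 12 (X = -3 + 3*(-1 + 6) = -3 + 3*5 = -3 + 15 = 12)
a = -9 + I*√411 (a = -9 + √(-783 + 372) = -9 + √(-411) = -9 + I*√411 ≈ -9.0 + 20.273*I)
((6 + A(3)*(9 - X)) - 874)*a = ((6 + 3*(9 - 1*12)) - 874)*(-9 + I*√411) = ((6 + 3*(9 - 12)) - 874)*(-9 + I*√411) = ((6 + 3*(-3)) - 874)*(-9 + I*√411) = ((6 - 9) - 874)*(-9 + I*√411) = (-3 - 874)*(-9 + I*√411) = -877*(-9 + I*√411) = 7893 - 877*I*√411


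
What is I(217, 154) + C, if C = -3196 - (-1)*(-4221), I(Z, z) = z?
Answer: -7263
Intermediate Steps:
C = -7417 (C = -3196 - 1*4221 = -3196 - 4221 = -7417)
I(217, 154) + C = 154 - 7417 = -7263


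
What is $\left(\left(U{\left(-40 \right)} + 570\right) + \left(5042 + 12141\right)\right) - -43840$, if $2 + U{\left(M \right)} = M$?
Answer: $61551$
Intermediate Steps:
$U{\left(M \right)} = -2 + M$
$\left(\left(U{\left(-40 \right)} + 570\right) + \left(5042 + 12141\right)\right) - -43840 = \left(\left(\left(-2 - 40\right) + 570\right) + \left(5042 + 12141\right)\right) - -43840 = \left(\left(-42 + 570\right) + 17183\right) + 43840 = \left(528 + 17183\right) + 43840 = 17711 + 43840 = 61551$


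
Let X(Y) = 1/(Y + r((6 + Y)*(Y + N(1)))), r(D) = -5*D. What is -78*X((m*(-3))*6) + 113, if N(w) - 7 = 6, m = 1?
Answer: 6002/53 ≈ 113.25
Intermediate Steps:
N(w) = 13 (N(w) = 7 + 6 = 13)
X(Y) = 1/(Y - 5*(6 + Y)*(13 + Y)) (X(Y) = 1/(Y - 5*(6 + Y)*(Y + 13)) = 1/(Y - 5*(6 + Y)*(13 + Y)))
-78*X((m*(-3))*6) + 113 = -(-78)/(390 + 5*((1*(-3))*6)**2 + 94*((1*(-3))*6)) + 113 = -(-78)/(390 + 5*(-3*6)**2 + 94*(-3*6)) + 113 = -(-78)/(390 + 5*(-18)**2 + 94*(-18)) + 113 = -(-78)/(390 + 5*324 - 1692) + 113 = -(-78)/(390 + 1620 - 1692) + 113 = -(-78)/318 + 113 = -78*(-1/318) + 113 = 13/53 + 113 = 6002/53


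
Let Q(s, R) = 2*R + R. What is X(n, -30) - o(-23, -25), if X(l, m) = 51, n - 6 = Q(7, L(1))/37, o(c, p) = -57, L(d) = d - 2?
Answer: 108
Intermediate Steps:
L(d) = -2 + d
Q(s, R) = 3*R
n = 219/37 (n = 6 + (3*(-2 + 1))/37 = 6 + (3*(-1))*(1/37) = 6 - 3*1/37 = 6 - 3/37 = 219/37 ≈ 5.9189)
X(n, -30) - o(-23, -25) = 51 - 1*(-57) = 51 + 57 = 108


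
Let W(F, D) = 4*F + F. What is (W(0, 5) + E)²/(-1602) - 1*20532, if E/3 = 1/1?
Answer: -3654697/178 ≈ -20532.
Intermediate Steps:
W(F, D) = 5*F
E = 3 (E = 3/1 = 3*1 = 3)
(W(0, 5) + E)²/(-1602) - 1*20532 = (5*0 + 3)²/(-1602) - 1*20532 = -(0 + 3)²/1602 - 20532 = -1/1602*3² - 20532 = -1/1602*9 - 20532 = -1/178 - 20532 = -3654697/178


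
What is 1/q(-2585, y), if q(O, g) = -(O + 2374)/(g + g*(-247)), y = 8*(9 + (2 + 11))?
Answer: -43296/211 ≈ -205.19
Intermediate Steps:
y = 176 (y = 8*(9 + 13) = 8*22 = 176)
q(O, g) = (2374 + O)/(246*g) (q(O, g) = -(2374 + O)/(g - 247*g) = -(2374 + O)/((-246*g)) = -(2374 + O)*(-1/(246*g)) = -(-1)*(2374 + O)/(246*g) = (2374 + O)/(246*g))
1/q(-2585, y) = 1/((1/246)*(2374 - 2585)/176) = 1/((1/246)*(1/176)*(-211)) = 1/(-211/43296) = -43296/211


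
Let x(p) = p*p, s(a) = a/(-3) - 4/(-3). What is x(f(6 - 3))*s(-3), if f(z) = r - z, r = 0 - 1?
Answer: 112/3 ≈ 37.333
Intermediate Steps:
r = -1
f(z) = -1 - z
s(a) = 4/3 - a/3 (s(a) = a*(-1/3) - 4*(-1/3) = -a/3 + 4/3 = 4/3 - a/3)
x(p) = p**2
x(f(6 - 3))*s(-3) = (-1 - (6 - 3))**2*(4/3 - 1/3*(-3)) = (-1 - 1*3)**2*(4/3 + 1) = (-1 - 3)**2*(7/3) = (-4)**2*(7/3) = 16*(7/3) = 112/3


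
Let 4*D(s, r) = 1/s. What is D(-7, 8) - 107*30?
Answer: -89881/28 ≈ -3210.0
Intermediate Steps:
D(s, r) = 1/(4*s)
D(-7, 8) - 107*30 = (¼)/(-7) - 107*30 = (¼)*(-⅐) - 3210 = -1/28 - 3210 = -89881/28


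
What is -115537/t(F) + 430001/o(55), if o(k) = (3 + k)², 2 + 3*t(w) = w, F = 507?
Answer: -948848899/1698820 ≈ -558.53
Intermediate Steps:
t(w) = -⅔ + w/3
-115537/t(F) + 430001/o(55) = -115537/(-⅔ + (⅓)*507) + 430001/((3 + 55)²) = -115537/(-⅔ + 169) + 430001/(58²) = -115537/505/3 + 430001/3364 = -115537*3/505 + 430001*(1/3364) = -346611/505 + 430001/3364 = -948848899/1698820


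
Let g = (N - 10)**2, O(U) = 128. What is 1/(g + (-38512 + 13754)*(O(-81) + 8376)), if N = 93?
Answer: -1/210535143 ≈ -4.7498e-9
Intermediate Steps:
g = 6889 (g = (93 - 10)**2 = 83**2 = 6889)
1/(g + (-38512 + 13754)*(O(-81) + 8376)) = 1/(6889 + (-38512 + 13754)*(128 + 8376)) = 1/(6889 - 24758*8504) = 1/(6889 - 210542032) = 1/(-210535143) = -1/210535143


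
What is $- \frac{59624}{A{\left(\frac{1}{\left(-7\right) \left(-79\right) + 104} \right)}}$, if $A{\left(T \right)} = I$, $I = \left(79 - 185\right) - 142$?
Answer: $\frac{7453}{31} \approx 240.42$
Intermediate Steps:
$I = -248$ ($I = -106 - 142 = -248$)
$A{\left(T \right)} = -248$
$- \frac{59624}{A{\left(\frac{1}{\left(-7\right) \left(-79\right) + 104} \right)}} = - \frac{59624}{-248} = \left(-59624\right) \left(- \frac{1}{248}\right) = \frac{7453}{31}$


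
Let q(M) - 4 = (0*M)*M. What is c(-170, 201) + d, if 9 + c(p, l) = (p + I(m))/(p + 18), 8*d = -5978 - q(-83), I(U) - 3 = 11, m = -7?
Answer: -57435/76 ≈ -755.72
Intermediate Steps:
I(U) = 14 (I(U) = 3 + 11 = 14)
q(M) = 4 (q(M) = 4 + (0*M)*M = 4 + 0*M = 4 + 0 = 4)
d = -2991/4 (d = (-5978 - 1*4)/8 = (-5978 - 4)/8 = (1/8)*(-5982) = -2991/4 ≈ -747.75)
c(p, l) = -9 + (14 + p)/(18 + p) (c(p, l) = -9 + (p + 14)/(p + 18) = -9 + (14 + p)/(18 + p))
c(-170, 201) + d = 4*(-37 - 2*(-170))/(18 - 170) - 2991/4 = 4*(-37 + 340)/(-152) - 2991/4 = 4*(-1/152)*303 - 2991/4 = -303/38 - 2991/4 = -57435/76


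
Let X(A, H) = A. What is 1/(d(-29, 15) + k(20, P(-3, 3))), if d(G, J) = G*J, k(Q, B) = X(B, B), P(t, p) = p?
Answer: -1/432 ≈ -0.0023148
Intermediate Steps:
k(Q, B) = B
1/(d(-29, 15) + k(20, P(-3, 3))) = 1/(-29*15 + 3) = 1/(-435 + 3) = 1/(-432) = -1/432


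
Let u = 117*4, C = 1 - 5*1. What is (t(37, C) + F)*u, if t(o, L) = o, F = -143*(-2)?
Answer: 151164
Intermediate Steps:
F = 286
C = -4 (C = 1 - 5 = -4)
u = 468
(t(37, C) + F)*u = (37 + 286)*468 = 323*468 = 151164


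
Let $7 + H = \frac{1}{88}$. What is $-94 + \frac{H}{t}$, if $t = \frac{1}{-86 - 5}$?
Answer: $\frac{47693}{88} \approx 541.97$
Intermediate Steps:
$H = - \frac{615}{88}$ ($H = -7 + \frac{1}{88} = - \frac{615}{88} \approx -6.9886$)
$t = - \frac{1}{91}$ ($t = \frac{1}{-91} = - \frac{1}{91} \approx -0.010989$)
$-94 + \frac{H}{t} = -94 - \frac{615}{88 \left(- \frac{1}{91}\right)} = -94 - - \frac{55965}{88} = -94 + \frac{55965}{88} = \frac{47693}{88}$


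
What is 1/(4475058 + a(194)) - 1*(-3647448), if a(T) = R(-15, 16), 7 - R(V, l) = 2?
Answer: 16322559589225/4475063 ≈ 3.6474e+6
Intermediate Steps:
R(V, l) = 5 (R(V, l) = 7 - 1*2 = 7 - 2 = 5)
a(T) = 5
1/(4475058 + a(194)) - 1*(-3647448) = 1/(4475058 + 5) - 1*(-3647448) = 1/4475063 + 3647448 = 16322559589225/4475063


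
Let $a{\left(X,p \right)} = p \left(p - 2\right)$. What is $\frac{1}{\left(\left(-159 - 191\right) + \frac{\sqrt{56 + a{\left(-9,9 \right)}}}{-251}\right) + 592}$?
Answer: $\frac{15246242}{3689590445} + \frac{251 \sqrt{119}}{3689590445} \approx 0.004133$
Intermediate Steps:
$a{\left(X,p \right)} = p \left(-2 + p\right)$
$\frac{1}{\left(\left(-159 - 191\right) + \frac{\sqrt{56 + a{\left(-9,9 \right)}}}{-251}\right) + 592} = \frac{1}{\left(\left(-159 - 191\right) + \frac{\sqrt{56 + 9 \left(-2 + 9\right)}}{-251}\right) + 592} = \frac{1}{\left(-350 + \sqrt{56 + 9 \cdot 7} \left(- \frac{1}{251}\right)\right) + 592} = \frac{1}{\left(-350 + \sqrt{56 + 63} \left(- \frac{1}{251}\right)\right) + 592} = \frac{1}{\left(-350 + \sqrt{119} \left(- \frac{1}{251}\right)\right) + 592} = \frac{1}{\left(-350 - \frac{\sqrt{119}}{251}\right) + 592} = \frac{1}{242 - \frac{\sqrt{119}}{251}}$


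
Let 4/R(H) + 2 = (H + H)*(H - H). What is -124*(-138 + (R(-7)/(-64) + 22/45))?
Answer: 6137101/360 ≈ 17048.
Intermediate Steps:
R(H) = -2 (R(H) = 4/(-2 + (H + H)*(H - H)) = 4/(-2 + (2*H)*0) = 4/(-2 + 0) = 4/(-2) = 4*(-½) = -2)
-124*(-138 + (R(-7)/(-64) + 22/45)) = -124*(-138 + (-2/(-64) + 22/45)) = -124*(-138 + (-2*(-1/64) + 22*(1/45))) = -124*(-138 + (1/32 + 22/45)) = -124*(-138 + 749/1440) = -124*(-197971/1440) = 6137101/360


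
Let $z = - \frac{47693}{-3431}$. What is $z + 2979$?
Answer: $\frac{10268642}{3431} \approx 2992.9$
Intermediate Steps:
$z = \frac{47693}{3431}$ ($z = \left(-47693\right) \left(- \frac{1}{3431}\right) = \frac{47693}{3431} \approx 13.901$)
$z + 2979 = \frac{47693}{3431} + 2979 = \frac{10268642}{3431}$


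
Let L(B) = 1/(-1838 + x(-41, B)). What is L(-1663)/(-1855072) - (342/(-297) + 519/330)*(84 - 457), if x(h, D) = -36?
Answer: 90120583151173/573606813120 ≈ 157.11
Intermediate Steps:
L(B) = -1/1874 (L(B) = 1/(-1838 - 36) = 1/(-1874) = -1/1874)
L(-1663)/(-1855072) - (342/(-297) + 519/330)*(84 - 457) = -1/1874/(-1855072) - (342/(-297) + 519/330)*(84 - 457) = -1/1874*(-1/1855072) - (342*(-1/297) + 519*(1/330))*(-373) = 1/3476404928 - (-38/33 + 173/110)*(-373) = 1/3476404928 - 139*(-373)/330 = 1/3476404928 - 1*(-51847/330) = 1/3476404928 + 51847/330 = 90120583151173/573606813120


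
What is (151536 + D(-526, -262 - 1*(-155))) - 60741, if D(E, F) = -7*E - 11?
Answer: 94466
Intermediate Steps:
D(E, F) = -11 - 7*E
(151536 + D(-526, -262 - 1*(-155))) - 60741 = (151536 + (-11 - 7*(-526))) - 60741 = (151536 + (-11 + 3682)) - 60741 = (151536 + 3671) - 60741 = 155207 - 60741 = 94466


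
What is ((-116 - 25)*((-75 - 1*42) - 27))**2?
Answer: 412252416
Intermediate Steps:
((-116 - 25)*((-75 - 1*42) - 27))**2 = (-141*((-75 - 42) - 27))**2 = (-141*(-117 - 27))**2 = (-141*(-144))**2 = 20304**2 = 412252416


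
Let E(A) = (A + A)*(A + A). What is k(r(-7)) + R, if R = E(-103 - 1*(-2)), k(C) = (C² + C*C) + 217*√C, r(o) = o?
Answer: 40902 + 217*I*√7 ≈ 40902.0 + 574.13*I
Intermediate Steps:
E(A) = 4*A² (E(A) = (2*A)*(2*A) = 4*A²)
k(C) = 2*C² + 217*√C (k(C) = (C² + C²) + 217*√C = 2*C² + 217*√C)
R = 40804 (R = 4*(-103 - 1*(-2))² = 4*(-103 + 2)² = 4*(-101)² = 4*10201 = 40804)
k(r(-7)) + R = (2*(-7)² + 217*√(-7)) + 40804 = (2*49 + 217*(I*√7)) + 40804 = (98 + 217*I*√7) + 40804 = 40902 + 217*I*√7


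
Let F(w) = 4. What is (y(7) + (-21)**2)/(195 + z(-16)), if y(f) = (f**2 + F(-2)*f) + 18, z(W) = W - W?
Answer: 536/195 ≈ 2.7487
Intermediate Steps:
z(W) = 0
y(f) = 18 + f**2 + 4*f (y(f) = (f**2 + 4*f) + 18 = 18 + f**2 + 4*f)
(y(7) + (-21)**2)/(195 + z(-16)) = ((18 + 7**2 + 4*7) + (-21)**2)/(195 + 0) = ((18 + 49 + 28) + 441)/195 = (95 + 441)*(1/195) = 536*(1/195) = 536/195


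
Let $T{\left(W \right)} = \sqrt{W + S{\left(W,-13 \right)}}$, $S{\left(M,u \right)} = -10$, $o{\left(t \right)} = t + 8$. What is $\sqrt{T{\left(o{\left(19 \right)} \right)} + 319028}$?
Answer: $\sqrt{319028 + \sqrt{17}} \approx 564.83$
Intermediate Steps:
$o{\left(t \right)} = 8 + t$
$T{\left(W \right)} = \sqrt{-10 + W}$ ($T{\left(W \right)} = \sqrt{W - 10} = \sqrt{-10 + W}$)
$\sqrt{T{\left(o{\left(19 \right)} \right)} + 319028} = \sqrt{\sqrt{-10 + \left(8 + 19\right)} + 319028} = \sqrt{\sqrt{-10 + 27} + 319028} = \sqrt{\sqrt{17} + 319028} = \sqrt{319028 + \sqrt{17}}$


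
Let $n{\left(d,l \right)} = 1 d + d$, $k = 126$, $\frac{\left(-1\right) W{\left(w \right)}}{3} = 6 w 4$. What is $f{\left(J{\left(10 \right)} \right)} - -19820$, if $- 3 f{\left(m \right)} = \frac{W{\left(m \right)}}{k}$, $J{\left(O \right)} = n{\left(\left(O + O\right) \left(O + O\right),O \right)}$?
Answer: $\frac{419420}{21} \approx 19972.0$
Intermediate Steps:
$W{\left(w \right)} = - 72 w$ ($W{\left(w \right)} = - 3 \cdot 6 w 4 = - 3 \cdot 24 w = - 72 w$)
$n{\left(d,l \right)} = 2 d$ ($n{\left(d,l \right)} = d + d = 2 d$)
$J{\left(O \right)} = 8 O^{2}$ ($J{\left(O \right)} = 2 \left(O + O\right) \left(O + O\right) = 2 \cdot 2 O 2 O = 2 \cdot 4 O^{2} = 8 O^{2}$)
$f{\left(m \right)} = \frac{4 m}{21}$ ($f{\left(m \right)} = - \frac{- 72 m \frac{1}{126}}{3} = - \frac{\left(- \frac{4}{7}\right) m}{3} = \frac{4 m}{21}$)
$f{\left(J{\left(10 \right)} \right)} - -19820 = \frac{4 \cdot 8 \cdot 10^{2}}{21} - -19820 = \frac{4 \cdot 8 \cdot 100}{21} + 19820 = \frac{4}{21} \cdot 800 + 19820 = \frac{3200}{21} + 19820 = \frac{419420}{21}$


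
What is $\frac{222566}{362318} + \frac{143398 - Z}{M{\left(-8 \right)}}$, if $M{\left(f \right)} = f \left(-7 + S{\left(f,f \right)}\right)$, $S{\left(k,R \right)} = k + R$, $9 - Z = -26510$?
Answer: $\frac{21194158833}{33333256} \approx 635.83$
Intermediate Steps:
$Z = 26519$ ($Z = 9 - -26510 = 9 + 26510 = 26519$)
$S{\left(k,R \right)} = R + k$
$M{\left(f \right)} = f \left(-7 + 2 f\right)$ ($M{\left(f \right)} = f \left(-7 + \left(f + f\right)\right) = f \left(-7 + 2 f\right)$)
$\frac{222566}{362318} + \frac{143398 - Z}{M{\left(-8 \right)}} = \frac{222566}{362318} + \frac{143398 - 26519}{\left(-8\right) \left(-7 + 2 \left(-8\right)\right)} = 222566 \cdot \frac{1}{362318} + \frac{143398 - 26519}{\left(-8\right) \left(-7 - 16\right)} = \frac{111283}{181159} + \frac{116879}{\left(-8\right) \left(-23\right)} = \frac{111283}{181159} + \frac{116879}{184} = \frac{21194158833}{33333256}$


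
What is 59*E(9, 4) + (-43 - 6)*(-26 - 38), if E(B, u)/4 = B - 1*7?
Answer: 3608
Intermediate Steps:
E(B, u) = -28 + 4*B (E(B, u) = 4*(B - 1*7) = 4*(B - 7) = 4*(-7 + B) = -28 + 4*B)
59*E(9, 4) + (-43 - 6)*(-26 - 38) = 59*(-28 + 4*9) + (-43 - 6)*(-26 - 38) = 59*(-28 + 36) - 49*(-64) = 59*8 + 3136 = 472 + 3136 = 3608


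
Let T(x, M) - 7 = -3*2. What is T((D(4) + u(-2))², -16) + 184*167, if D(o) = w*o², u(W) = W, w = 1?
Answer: 30729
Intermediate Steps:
D(o) = o² (D(o) = 1*o² = o²)
T(x, M) = 1 (T(x, M) = 7 - 3*2 = 7 - 6 = 1)
T((D(4) + u(-2))², -16) + 184*167 = 1 + 184*167 = 1 + 30728 = 30729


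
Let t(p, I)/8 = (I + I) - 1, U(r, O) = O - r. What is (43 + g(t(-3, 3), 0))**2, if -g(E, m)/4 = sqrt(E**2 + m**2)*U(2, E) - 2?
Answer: 36348841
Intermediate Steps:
t(p, I) = -8 + 16*I (t(p, I) = 8*((I + I) - 1) = 8*(2*I - 1) = 8*(-1 + 2*I) = -8 + 16*I)
g(E, m) = 8 - 4*sqrt(E**2 + m**2)*(-2 + E) (g(E, m) = -4*(sqrt(E**2 + m**2)*(E - 1*2) - 2) = -4*(sqrt(E**2 + m**2)*(E - 2) - 2) = -4*(sqrt(E**2 + m**2)*(-2 + E) - 2) = -4*(-2 + sqrt(E**2 + m**2)*(-2 + E)) = 8 - 4*sqrt(E**2 + m**2)*(-2 + E))
(43 + g(t(-3, 3), 0))**2 = (43 + (8 + 4*sqrt((-8 + 16*3)**2 + 0**2)*(2 - (-8 + 16*3))))**2 = (43 + (8 + 4*sqrt((-8 + 48)**2 + 0)*(2 - (-8 + 48))))**2 = (43 + (8 + 4*sqrt(40**2 + 0)*(2 - 1*40)))**2 = (43 + (8 + 4*sqrt(1600 + 0)*(2 - 40)))**2 = (43 + (8 + 4*sqrt(1600)*(-38)))**2 = (43 + (8 + 4*40*(-38)))**2 = (43 + (8 - 6080))**2 = (43 - 6072)**2 = (-6029)**2 = 36348841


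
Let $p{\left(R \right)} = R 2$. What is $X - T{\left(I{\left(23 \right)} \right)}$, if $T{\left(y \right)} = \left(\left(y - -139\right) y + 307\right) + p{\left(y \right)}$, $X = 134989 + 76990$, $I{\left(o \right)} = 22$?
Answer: $208086$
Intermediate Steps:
$p{\left(R \right)} = 2 R$
$X = 211979$
$T{\left(y \right)} = 307 + 2 y + y \left(139 + y\right)$ ($T{\left(y \right)} = \left(\left(y - -139\right) y + 307\right) + 2 y = \left(\left(y + 139\right) y + 307\right) + 2 y = \left(\left(139 + y\right) y + 307\right) + 2 y = \left(y \left(139 + y\right) + 307\right) + 2 y = \left(307 + y \left(139 + y\right)\right) + 2 y = 307 + 2 y + y \left(139 + y\right)$)
$X - T{\left(I{\left(23 \right)} \right)} = 211979 - \left(307 + 22^{2} + 141 \cdot 22\right) = 211979 - \left(307 + 484 + 3102\right) = 211979 - 3893 = 208086$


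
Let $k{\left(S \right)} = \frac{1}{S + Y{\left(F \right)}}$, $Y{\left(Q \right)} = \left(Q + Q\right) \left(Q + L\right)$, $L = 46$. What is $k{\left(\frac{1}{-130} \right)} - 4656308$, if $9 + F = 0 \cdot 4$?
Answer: $- \frac{403147803078}{86581} \approx -4.6563 \cdot 10^{6}$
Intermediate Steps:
$F = -9$ ($F = -9 + 0 \cdot 4 = -9 + 0 = -9$)
$Y{\left(Q \right)} = 2 Q \left(46 + Q\right)$ ($Y{\left(Q \right)} = \left(Q + Q\right) \left(Q + 46\right) = 2 Q \left(46 + Q\right)$)
$k{\left(S \right)} = \frac{1}{-666 + S}$ ($k{\left(S \right)} = \frac{1}{S + 2 \left(-9\right) \left(46 - 9\right)} = \frac{1}{S + 2 \left(-9\right) 37} = \frac{1}{S - 666} = \frac{1}{-666 + S}$)
$k{\left(\frac{1}{-130} \right)} - 4656308 = \frac{1}{-666 + \frac{1}{-130}} - 4656308 = \frac{1}{-666 - \frac{1}{130}} - 4656308 = \frac{1}{- \frac{86581}{130}} - 4656308 = - \frac{130}{86581} - 4656308 = - \frac{403147803078}{86581}$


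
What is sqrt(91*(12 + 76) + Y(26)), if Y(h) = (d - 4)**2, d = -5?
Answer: sqrt(8089) ≈ 89.939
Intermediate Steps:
Y(h) = 81 (Y(h) = (-5 - 4)**2 = (-9)**2 = 81)
sqrt(91*(12 + 76) + Y(26)) = sqrt(91*(12 + 76) + 81) = sqrt(91*88 + 81) = sqrt(8008 + 81) = sqrt(8089)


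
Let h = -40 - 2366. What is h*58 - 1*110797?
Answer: -250345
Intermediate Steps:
h = -2406
h*58 - 1*110797 = -2406*58 - 1*110797 = -139548 - 110797 = -250345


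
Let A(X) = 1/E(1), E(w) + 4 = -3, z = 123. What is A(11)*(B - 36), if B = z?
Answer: -87/7 ≈ -12.429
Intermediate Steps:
B = 123
E(w) = -7 (E(w) = -4 - 3 = -7)
A(X) = -⅐ (A(X) = 1/(-7) = -⅐)
A(11)*(B - 36) = -(123 - 36)/7 = -⅐*87 = -87/7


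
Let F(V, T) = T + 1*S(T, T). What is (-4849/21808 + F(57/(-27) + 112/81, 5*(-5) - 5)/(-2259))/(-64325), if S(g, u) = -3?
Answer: 3411409/1056308098800 ≈ 3.2296e-6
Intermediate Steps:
F(V, T) = -3 + T (F(V, T) = T + 1*(-3) = T - 3 = -3 + T)
(-4849/21808 + F(57/(-27) + 112/81, 5*(-5) - 5)/(-2259))/(-64325) = (-4849/21808 + (-3 + (5*(-5) - 5))/(-2259))/(-64325) = (-4849*1/21808 + (-3 + (-25 - 5))*(-1/2259))*(-1/64325) = (-4849/21808 + (-3 - 30)*(-1/2259))*(-1/64325) = (-4849/21808 - 33*(-1/2259))*(-1/64325) = (-4849/21808 + 11/753)*(-1/64325) = -3411409/16421424*(-1/64325) = 3411409/1056308098800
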